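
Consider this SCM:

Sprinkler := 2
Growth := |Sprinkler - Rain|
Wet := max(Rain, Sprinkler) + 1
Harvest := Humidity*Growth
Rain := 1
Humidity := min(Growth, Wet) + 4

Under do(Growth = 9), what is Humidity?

7

Intervening sets Growth = 9 and removes its equation (Growth := |Sprinkler - Rain|).
Wet = max(Rain, Sprinkler) + 1  [with Rain=1, Sprinkler=2]  = 3
Humidity = min(Growth, Wet) + 4  [with Growth=9, Wet=3]  = 7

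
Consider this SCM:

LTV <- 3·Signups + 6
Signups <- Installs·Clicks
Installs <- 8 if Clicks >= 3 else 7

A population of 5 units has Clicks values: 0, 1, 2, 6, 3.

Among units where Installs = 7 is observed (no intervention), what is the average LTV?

Observing Installs=7 restricts to units where Installs's equation naturally yields 7: Clicks ∈ {0, 1, 2}. In that subpopulation LTV = 6, 27, 48, mean 27.

27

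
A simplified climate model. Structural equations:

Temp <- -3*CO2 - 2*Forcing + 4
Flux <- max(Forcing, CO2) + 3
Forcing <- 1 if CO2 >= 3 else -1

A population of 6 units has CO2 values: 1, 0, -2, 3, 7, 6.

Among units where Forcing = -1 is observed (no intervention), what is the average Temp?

Observing Forcing=-1 restricts to units where Forcing's equation naturally yields -1: CO2 ∈ {1, 0, -2}. In that subpopulation Temp = 3, 6, 12, mean 7.

7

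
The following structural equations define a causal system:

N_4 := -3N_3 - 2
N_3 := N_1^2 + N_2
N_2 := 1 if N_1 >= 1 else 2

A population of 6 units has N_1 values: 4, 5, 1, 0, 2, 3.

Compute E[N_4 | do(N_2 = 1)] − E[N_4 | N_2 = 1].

The intervention sets N_2=1 in all 6 units regardless of N_1. Recomputing N_4 per unit gives -53, -80, -8, -5, -17, -32; average -32.5.
E[N_4|N_2=1] averages over only the 5 units with N_2=1 (N_1 = 4, 5, 1, 2, 3): N_4 = -53, -80, -8, -17, -32, mean -38.
Difference = -32.5 − (-38) = 5.5.

5.5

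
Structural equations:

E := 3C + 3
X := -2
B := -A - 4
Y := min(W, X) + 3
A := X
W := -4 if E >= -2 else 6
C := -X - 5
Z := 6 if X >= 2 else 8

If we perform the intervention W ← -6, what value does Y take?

Under do(W=-6), the mechanism W := -4 if E >= -2 else 6 is discarded; W is fixed at -6.
Y = min(W, X) + 3  [with W=-6, X=-2]  = -3

-3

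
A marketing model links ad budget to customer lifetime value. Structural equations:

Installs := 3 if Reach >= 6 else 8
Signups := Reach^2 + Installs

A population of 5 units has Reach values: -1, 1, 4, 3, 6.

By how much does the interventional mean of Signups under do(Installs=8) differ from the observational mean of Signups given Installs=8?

Under do(Installs=8), Installs's equation is replaced by Installs=8 for every unit. Per-unit Signups: 9, 9, 24, 17, 44. Mean = 20.6.
Conditioning on Installs=8 selects the 4 unit(s) with Reach ∈ {-1, 1, 4, 3}. Their Signups values: 9, 9, 24, 17. Mean = 14.75.
Difference = 20.6 − 14.75 = 5.85.

5.85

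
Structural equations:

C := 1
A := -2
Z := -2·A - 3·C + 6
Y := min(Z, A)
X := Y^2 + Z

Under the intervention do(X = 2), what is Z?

do(X=2) replaces the equation X := Y^2 + Z with the constant X = 2.
Z is not downstream of the intervention, so its value is determined by the original equations.
Z = -2·A - 3·C + 6  [with A=-2, C=1]  = 7

7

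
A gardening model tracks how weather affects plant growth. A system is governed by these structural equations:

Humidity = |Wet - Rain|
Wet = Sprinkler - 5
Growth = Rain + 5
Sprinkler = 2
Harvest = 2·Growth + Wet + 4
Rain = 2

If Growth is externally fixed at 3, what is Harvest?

Under do(Growth=3), the mechanism Growth = Rain + 5 is discarded; Growth is fixed at 3.
Wet = Sprinkler - 5  [with Sprinkler=2]  = -3
Harvest = 2·Growth + Wet + 4  [with Growth=3, Wet=-3]  = 7

7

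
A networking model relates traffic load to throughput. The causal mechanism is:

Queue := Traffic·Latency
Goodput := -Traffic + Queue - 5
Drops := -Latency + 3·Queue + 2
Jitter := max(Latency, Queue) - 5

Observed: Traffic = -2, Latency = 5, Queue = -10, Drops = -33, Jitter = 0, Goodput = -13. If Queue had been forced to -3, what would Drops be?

The intervention breaks the incoming arrows to Queue: Queue := Traffic·Latency no longer applies, and Queue = -3.
Drops = -Latency + 3·Queue + 2  [with Latency=5, Queue=-3]  = -12

-12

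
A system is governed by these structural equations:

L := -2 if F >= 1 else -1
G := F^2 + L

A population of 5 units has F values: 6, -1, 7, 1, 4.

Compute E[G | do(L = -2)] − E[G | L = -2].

Under do(L=-2), L's equation is replaced by L=-2 for every unit. Per-unit G: 34, -1, 47, -1, 14. Mean = 18.6.
Conditioning on L=-2 selects the 4 unit(s) with F ∈ {6, 7, 1, 4}. Their G values: 34, 47, -1, 14. Mean = 23.5.
Difference = 18.6 − 23.5 = -4.9.

-4.9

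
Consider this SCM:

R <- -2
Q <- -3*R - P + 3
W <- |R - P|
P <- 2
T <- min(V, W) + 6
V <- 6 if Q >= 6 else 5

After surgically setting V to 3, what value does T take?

9

Under do(V=3), the mechanism V <- 6 if Q >= 6 else 5 is discarded; V is fixed at 3.
W = |R - P|  [with R=-2, P=2]  = 4
T = min(V, W) + 6  [with V=3, W=4]  = 9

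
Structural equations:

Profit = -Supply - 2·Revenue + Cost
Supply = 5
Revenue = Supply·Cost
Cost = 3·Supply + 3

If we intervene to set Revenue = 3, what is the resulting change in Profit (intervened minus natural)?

The intervention breaks the incoming arrows to Revenue: Revenue = Supply·Cost no longer applies, and Revenue = 3.
Cost = 3·Supply + 3  [with Supply=5]  = 18
Profit = -Supply - 2·Revenue + Cost  [with Supply=5, Revenue=3, Cost=18]  = 7
Without intervention: Cost = 3·Supply + 3  [with Supply=5]  = 18; Revenue = Supply·Cost  [with Supply=5, Cost=18]  = 90; Profit = -Supply - 2·Revenue + Cost  [with Supply=5, Revenue=90, Cost=18]  = -167.
Change = 7 − (-167) = 174.

174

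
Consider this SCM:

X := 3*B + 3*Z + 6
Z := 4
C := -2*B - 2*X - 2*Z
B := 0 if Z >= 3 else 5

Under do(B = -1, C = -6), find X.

The joint intervention fixes B = -1, C = -6, removing each variable's own equation.
X = 3*B + 3*Z + 6  [with B=-1, Z=4]  = 15

15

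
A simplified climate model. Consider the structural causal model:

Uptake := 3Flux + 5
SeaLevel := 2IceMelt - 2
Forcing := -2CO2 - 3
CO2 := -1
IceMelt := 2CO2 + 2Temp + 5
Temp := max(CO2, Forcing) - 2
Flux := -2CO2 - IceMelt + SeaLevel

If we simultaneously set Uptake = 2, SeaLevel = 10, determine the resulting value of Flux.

Setting Uptake = 2, SeaLevel = 10 by intervention discards those variables' equations.
Forcing = -2CO2 - 3  [with CO2=-1]  = -1
Temp = max(CO2, Forcing) - 2  [with CO2=-1, Forcing=-1]  = -3
IceMelt = 2CO2 + 2Temp + 5  [with CO2=-1, Temp=-3]  = -3
Flux = -2CO2 - IceMelt + SeaLevel  [with CO2=-1, IceMelt=-3, SeaLevel=10]  = 15

15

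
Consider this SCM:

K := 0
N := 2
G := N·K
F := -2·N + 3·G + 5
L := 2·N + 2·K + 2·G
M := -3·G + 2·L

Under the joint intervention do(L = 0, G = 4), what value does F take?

13

The joint intervention fixes L = 0, G = 4, removing each variable's own equation.
F = -2·N + 3·G + 5  [with N=2, G=4]  = 13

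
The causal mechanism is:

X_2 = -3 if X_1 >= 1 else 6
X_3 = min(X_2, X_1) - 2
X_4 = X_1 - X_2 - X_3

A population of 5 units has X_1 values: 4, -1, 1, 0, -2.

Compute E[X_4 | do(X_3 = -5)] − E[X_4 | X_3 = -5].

-7.5

do(X_3=-5) breaks X_3's dependence on X_1. With X_3=-5 fixed, X_4 across the units is 12, -2, 9, -1, -3, mean 3.
Conditioning on X_3=-5 selects the 2 unit(s) with X_1 ∈ {4, 1}. Their X_4 values: 12, 9. Mean = 10.5.
Difference = 3 − 10.5 = -7.5.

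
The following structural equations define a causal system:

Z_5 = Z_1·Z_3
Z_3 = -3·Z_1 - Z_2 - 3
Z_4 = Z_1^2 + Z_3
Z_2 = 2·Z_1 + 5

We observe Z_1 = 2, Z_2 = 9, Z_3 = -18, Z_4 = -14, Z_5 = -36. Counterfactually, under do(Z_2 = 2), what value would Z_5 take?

-22

do(Z_2=2) replaces the equation Z_2 = 2·Z_1 + 5 with the constant Z_2 = 2.
Z_3 = -3·Z_1 - Z_2 - 3  [with Z_1=2, Z_2=2]  = -11
Z_5 = Z_1·Z_3  [with Z_1=2, Z_3=-11]  = -22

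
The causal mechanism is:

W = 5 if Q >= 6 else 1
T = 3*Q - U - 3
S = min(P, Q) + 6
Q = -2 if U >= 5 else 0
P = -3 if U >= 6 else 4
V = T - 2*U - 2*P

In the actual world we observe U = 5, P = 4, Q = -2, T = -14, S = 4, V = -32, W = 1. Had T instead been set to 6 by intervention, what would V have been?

-12

Under do(T=6), the mechanism T = 3*Q - U - 3 is discarded; T is fixed at 6.
P = -3 if U >= 6 else 4  [with U=5]  = 4
V = T - 2*U - 2*P  [with T=6, U=5, P=4]  = -12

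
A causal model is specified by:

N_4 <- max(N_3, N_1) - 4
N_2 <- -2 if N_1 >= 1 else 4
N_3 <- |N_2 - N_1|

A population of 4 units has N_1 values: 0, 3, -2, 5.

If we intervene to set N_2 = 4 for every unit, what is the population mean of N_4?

do(N_2=4) breaks N_2's dependence on N_1. With N_2=4 fixed, N_4 across the units is 0, -1, 2, 1, mean 0.5.

0.5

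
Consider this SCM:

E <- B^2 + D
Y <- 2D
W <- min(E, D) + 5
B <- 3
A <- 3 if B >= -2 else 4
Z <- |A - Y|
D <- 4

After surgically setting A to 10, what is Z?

The intervention breaks the incoming arrows to A: A <- 3 if B >= -2 else 4 no longer applies, and A = 10.
Y = 2D  [with D=4]  = 8
Z = |A - Y|  [with A=10, Y=8]  = 2

2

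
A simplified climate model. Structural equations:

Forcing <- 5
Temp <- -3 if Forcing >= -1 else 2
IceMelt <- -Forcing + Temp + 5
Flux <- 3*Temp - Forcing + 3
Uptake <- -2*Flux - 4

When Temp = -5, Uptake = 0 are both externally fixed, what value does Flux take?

-17

The joint intervention fixes Temp = -5, Uptake = 0, removing each variable's own equation.
Flux = 3*Temp - Forcing + 3  [with Temp=-5, Forcing=5]  = -17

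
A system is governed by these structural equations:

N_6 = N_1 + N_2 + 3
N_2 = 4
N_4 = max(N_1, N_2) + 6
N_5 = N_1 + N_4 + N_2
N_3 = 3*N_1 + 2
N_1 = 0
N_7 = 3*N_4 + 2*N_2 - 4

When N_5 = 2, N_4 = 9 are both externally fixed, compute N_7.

Setting N_5 = 2, N_4 = 9 by intervention discards those variables' equations.
N_7 = 3*N_4 + 2*N_2 - 4  [with N_4=9, N_2=4]  = 31

31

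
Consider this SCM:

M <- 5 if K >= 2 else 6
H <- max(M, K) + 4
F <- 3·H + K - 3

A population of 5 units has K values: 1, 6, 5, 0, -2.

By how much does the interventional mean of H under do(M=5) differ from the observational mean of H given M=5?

-0.3

Under do(M=5), M's equation is replaced by M=5 for every unit. Per-unit H: 9, 10, 9, 9, 9. Mean = 9.2.
Observing M=5 restricts to units where M's equation naturally yields 5: K ∈ {6, 5}. In that subpopulation H = 10, 9, mean 9.5.
Difference = 9.2 − 9.5 = -0.3.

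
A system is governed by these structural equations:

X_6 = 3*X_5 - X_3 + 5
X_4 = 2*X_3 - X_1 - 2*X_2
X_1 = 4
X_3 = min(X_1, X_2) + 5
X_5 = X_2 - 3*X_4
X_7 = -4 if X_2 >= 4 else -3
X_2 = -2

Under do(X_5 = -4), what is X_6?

-10

The intervention breaks the incoming arrows to X_5: X_5 = X_2 - 3*X_4 no longer applies, and X_5 = -4.
X_3 = min(X_1, X_2) + 5  [with X_1=4, X_2=-2]  = 3
X_6 = 3*X_5 - X_3 + 5  [with X_5=-4, X_3=3]  = -10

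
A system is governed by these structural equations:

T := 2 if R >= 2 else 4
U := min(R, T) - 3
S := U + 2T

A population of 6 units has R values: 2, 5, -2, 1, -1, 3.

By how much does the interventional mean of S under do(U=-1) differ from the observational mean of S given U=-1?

The intervention sets U=-1 in all 6 units regardless of R. Recomputing S per unit gives 3, 3, 7, 7, 7, 3; average 5.
Conditioning on U=-1 selects the 3 unit(s) with R ∈ {2, 5, 3}. Their S values: 3, 3, 3. Mean = 3.
Difference = 5 − 3 = 2.

2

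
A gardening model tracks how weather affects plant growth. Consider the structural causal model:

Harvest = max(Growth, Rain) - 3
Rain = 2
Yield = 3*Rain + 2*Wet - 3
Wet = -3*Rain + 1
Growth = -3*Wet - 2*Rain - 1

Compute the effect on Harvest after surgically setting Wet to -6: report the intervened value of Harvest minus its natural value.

3

do(Wet=-6) replaces the equation Wet = -3*Rain + 1 with the constant Wet = -6.
Growth = -3*Wet - 2*Rain - 1  [with Wet=-6, Rain=2]  = 13
Harvest = max(Growth, Rain) - 3  [with Growth=13, Rain=2]  = 10
Without intervention: Wet = -3*Rain + 1  [with Rain=2]  = -5; Growth = -3*Wet - 2*Rain - 1  [with Wet=-5, Rain=2]  = 10; Harvest = max(Growth, Rain) - 3  [with Growth=10, Rain=2]  = 7.
Change = 10 − 7 = 3.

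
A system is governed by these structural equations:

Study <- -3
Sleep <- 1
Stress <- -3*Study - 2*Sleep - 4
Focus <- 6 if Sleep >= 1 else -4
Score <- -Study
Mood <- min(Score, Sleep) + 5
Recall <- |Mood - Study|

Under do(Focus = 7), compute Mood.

6

Under do(Focus=7), the mechanism Focus <- 6 if Sleep >= 1 else -4 is discarded; Focus is fixed at 7.
Since Mood is not a descendant of the intervened variable, it is unaffected.
Score = -Study  [with Study=-3]  = 3
Mood = min(Score, Sleep) + 5  [with Score=3, Sleep=1]  = 6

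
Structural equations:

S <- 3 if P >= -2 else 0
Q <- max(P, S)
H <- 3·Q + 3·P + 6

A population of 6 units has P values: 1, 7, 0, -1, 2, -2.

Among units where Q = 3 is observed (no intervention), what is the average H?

Conditioning on Q=3 selects the 5 unit(s) with P ∈ {1, 0, -1, 2, -2}. Their H values: 18, 15, 12, 21, 9. Mean = 15.

15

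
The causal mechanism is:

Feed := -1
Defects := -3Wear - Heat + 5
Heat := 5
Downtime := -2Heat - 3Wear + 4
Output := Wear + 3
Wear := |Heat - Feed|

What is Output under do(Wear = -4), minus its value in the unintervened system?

-10

do(Wear=-4) replaces the equation Wear := |Heat - Feed| with the constant Wear = -4.
Output = Wear + 3  [with Wear=-4]  = -1
Without intervention: Wear = |Heat - Feed|  [with Heat=5, Feed=-1]  = 6; Output = Wear + 3  [with Wear=6]  = 9.
Change = -1 − 9 = -10.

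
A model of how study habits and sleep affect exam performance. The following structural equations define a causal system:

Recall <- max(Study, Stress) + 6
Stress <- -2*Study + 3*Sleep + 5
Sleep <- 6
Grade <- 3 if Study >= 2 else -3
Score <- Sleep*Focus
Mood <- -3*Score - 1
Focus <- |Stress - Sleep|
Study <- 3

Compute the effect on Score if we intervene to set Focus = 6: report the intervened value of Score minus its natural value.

Intervening sets Focus = 6 and removes its equation (Focus <- |Stress - Sleep|).
Score = Sleep*Focus  [with Sleep=6, Focus=6]  = 36
Without intervention: Stress = -2*Study + 3*Sleep + 5  [with Study=3, Sleep=6]  = 17; Focus = |Stress - Sleep|  [with Stress=17, Sleep=6]  = 11; Score = Sleep*Focus  [with Sleep=6, Focus=11]  = 66.
Change = 36 − 66 = -30.

-30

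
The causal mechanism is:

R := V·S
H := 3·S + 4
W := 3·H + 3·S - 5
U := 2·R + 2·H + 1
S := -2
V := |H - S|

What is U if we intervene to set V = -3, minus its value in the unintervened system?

12

Under do(V=-3), the mechanism V := |H - S| is discarded; V is fixed at -3.
H = 3·S + 4  [with S=-2]  = -2
R = V·S  [with V=-3, S=-2]  = 6
U = 2·R + 2·H + 1  [with R=6, H=-2]  = 9
Without intervention: H = 3·S + 4  [with S=-2]  = -2; V = |H - S|  [with H=-2, S=-2]  = 0; R = V·S  [with V=0, S=-2]  = 0; U = 2·R + 2·H + 1  [with R=0, H=-2]  = -3.
Change = 9 − (-3) = 12.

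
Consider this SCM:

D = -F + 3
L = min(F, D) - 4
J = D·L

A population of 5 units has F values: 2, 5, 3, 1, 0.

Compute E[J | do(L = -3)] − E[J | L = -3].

2.1

Under do(L=-3), L's equation is replaced by L=-3 for every unit. Per-unit J: -3, 6, 0, -6, -9. Mean = -2.4.
Observing L=-3 restricts to units where L's equation naturally yields -3: F ∈ {2, 1}. In that subpopulation J = -3, -6, mean -4.5.
Difference = -2.4 − (-4.5) = 2.1.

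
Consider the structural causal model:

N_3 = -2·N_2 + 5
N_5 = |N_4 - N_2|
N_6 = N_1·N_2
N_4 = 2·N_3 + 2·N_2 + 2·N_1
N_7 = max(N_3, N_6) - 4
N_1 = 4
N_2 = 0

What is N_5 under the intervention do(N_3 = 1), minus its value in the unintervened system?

do(N_3=1) replaces the equation N_3 = -2·N_2 + 5 with the constant N_3 = 1.
N_4 = 2·N_3 + 2·N_2 + 2·N_1  [with N_3=1, N_2=0, N_1=4]  = 10
N_5 = |N_4 - N_2|  [with N_4=10, N_2=0]  = 10
Without intervention: N_3 = -2·N_2 + 5  [with N_2=0]  = 5; N_4 = 2·N_3 + 2·N_2 + 2·N_1  [with N_3=5, N_2=0, N_1=4]  = 18; N_5 = |N_4 - N_2|  [with N_4=18, N_2=0]  = 18.
Change = 10 − 18 = -8.

-8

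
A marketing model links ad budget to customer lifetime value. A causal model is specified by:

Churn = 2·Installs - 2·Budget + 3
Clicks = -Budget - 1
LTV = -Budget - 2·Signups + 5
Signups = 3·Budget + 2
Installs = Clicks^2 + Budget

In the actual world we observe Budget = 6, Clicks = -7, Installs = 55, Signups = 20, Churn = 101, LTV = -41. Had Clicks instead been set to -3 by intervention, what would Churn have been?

21

do(Clicks=-3) replaces the equation Clicks = -Budget - 1 with the constant Clicks = -3.
Installs = Clicks^2 + Budget  [with Clicks=-3, Budget=6]  = 15
Churn = 2·Installs - 2·Budget + 3  [with Installs=15, Budget=6]  = 21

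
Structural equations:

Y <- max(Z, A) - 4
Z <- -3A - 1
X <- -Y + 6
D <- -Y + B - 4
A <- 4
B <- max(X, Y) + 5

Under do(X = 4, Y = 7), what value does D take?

The joint intervention fixes X = 4, Y = 7, removing each variable's own equation.
B = max(X, Y) + 5  [with X=4, Y=7]  = 12
D = -Y + B - 4  [with Y=7, B=12]  = 1

1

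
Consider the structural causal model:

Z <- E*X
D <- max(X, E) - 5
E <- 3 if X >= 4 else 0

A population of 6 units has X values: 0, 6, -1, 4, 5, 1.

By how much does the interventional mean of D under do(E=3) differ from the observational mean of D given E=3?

-1

The intervention sets E=3 in all 6 units regardless of X. Recomputing D per unit gives -2, 1, -2, -1, 0, -2; average -1.
Conditioning on E=3 selects the 3 unit(s) with X ∈ {6, 4, 5}. Their D values: 1, -1, 0. Mean = 0.
Difference = -1 − 0 = -1.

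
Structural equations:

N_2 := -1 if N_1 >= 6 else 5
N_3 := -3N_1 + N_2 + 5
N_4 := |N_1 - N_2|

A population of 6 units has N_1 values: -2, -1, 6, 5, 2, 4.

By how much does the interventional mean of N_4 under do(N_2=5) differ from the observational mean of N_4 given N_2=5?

The intervention sets N_2=5 in all 6 units regardless of N_1. Recomputing N_4 per unit gives 7, 6, 1, 0, 3, 1; average 3.
E[N_4|N_2=5] averages over only the 5 units with N_2=5 (N_1 = -2, -1, 5, 2, 4): N_4 = 7, 6, 0, 3, 1, mean 3.4.
Difference = 3 − 3.4 = -0.4.

-0.4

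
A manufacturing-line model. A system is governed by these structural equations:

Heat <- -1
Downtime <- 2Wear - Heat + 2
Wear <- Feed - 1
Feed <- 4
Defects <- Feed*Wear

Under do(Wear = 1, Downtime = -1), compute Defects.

The joint intervention fixes Wear = 1, Downtime = -1, removing each variable's own equation.
Defects = Feed*Wear  [with Feed=4, Wear=1]  = 4

4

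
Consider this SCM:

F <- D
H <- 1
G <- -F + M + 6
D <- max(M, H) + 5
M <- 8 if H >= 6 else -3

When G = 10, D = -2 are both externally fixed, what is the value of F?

Under do(G = 10, D = -2), each intervened variable's structural equation is replaced by its fixed value.
F = D  [with D=-2]  = -2

-2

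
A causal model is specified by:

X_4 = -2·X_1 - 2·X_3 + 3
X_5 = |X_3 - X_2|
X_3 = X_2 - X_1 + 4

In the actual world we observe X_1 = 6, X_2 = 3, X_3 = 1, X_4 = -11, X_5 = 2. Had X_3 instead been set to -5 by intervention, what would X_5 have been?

8

do(X_3=-5) replaces the equation X_3 = X_2 - X_1 + 4 with the constant X_3 = -5.
X_5 = |X_3 - X_2|  [with X_3=-5, X_2=3]  = 8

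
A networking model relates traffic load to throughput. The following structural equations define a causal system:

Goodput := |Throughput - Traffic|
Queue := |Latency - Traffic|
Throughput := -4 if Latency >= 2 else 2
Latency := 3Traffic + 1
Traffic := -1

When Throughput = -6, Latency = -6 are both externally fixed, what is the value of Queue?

Setting Throughput = -6, Latency = -6 by intervention discards those variables' equations.
Queue = |Latency - Traffic|  [with Latency=-6, Traffic=-1]  = 5

5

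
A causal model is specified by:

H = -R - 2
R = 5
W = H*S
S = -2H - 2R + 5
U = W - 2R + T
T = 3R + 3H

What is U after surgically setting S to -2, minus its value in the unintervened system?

77

Under do(S=-2), the mechanism S = -2H - 2R + 5 is discarded; S is fixed at -2.
H = -R - 2  [with R=5]  = -7
T = 3R + 3H  [with R=5, H=-7]  = -6
W = H*S  [with H=-7, S=-2]  = 14
U = W - 2R + T  [with W=14, R=5, T=-6]  = -2
Without intervention: H = -R - 2  [with R=5]  = -7; T = 3R + 3H  [with R=5, H=-7]  = -6; S = -2H - 2R + 5  [with H=-7, R=5]  = 9; W = H*S  [with H=-7, S=9]  = -63; U = W - 2R + T  [with W=-63, R=5, T=-6]  = -79.
Change = -2 − (-79) = 77.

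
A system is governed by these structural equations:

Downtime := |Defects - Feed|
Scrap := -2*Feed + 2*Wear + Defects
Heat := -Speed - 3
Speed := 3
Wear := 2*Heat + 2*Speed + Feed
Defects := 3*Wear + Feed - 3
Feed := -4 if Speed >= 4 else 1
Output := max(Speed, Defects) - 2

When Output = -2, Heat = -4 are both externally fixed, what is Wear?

-1

The joint intervention fixes Output = -2, Heat = -4, removing each variable's own equation.
Feed = -4 if Speed >= 4 else 1  [with Speed=3]  = 1
Wear = 2*Heat + 2*Speed + Feed  [with Heat=-4, Speed=3, Feed=1]  = -1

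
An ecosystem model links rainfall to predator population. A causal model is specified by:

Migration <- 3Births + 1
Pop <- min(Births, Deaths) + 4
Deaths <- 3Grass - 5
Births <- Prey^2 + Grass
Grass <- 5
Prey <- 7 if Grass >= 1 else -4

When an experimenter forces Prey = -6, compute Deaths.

10

Under do(Prey=-6), the mechanism Prey <- 7 if Grass >= 1 else -4 is discarded; Prey is fixed at -6.
Since Deaths is not a descendant of the intervened variable, it is unaffected.
Deaths = 3Grass - 5  [with Grass=5]  = 10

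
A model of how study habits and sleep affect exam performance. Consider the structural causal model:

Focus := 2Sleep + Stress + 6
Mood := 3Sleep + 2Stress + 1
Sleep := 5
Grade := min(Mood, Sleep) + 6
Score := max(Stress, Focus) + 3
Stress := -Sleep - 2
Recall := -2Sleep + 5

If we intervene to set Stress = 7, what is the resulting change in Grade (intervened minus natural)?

Under do(Stress=7), the mechanism Stress := -Sleep - 2 is discarded; Stress is fixed at 7.
Mood = 3Sleep + 2Stress + 1  [with Sleep=5, Stress=7]  = 30
Grade = min(Mood, Sleep) + 6  [with Mood=30, Sleep=5]  = 11
Without intervention: Stress = -Sleep - 2  [with Sleep=5]  = -7; Mood = 3Sleep + 2Stress + 1  [with Sleep=5, Stress=-7]  = 2; Grade = min(Mood, Sleep) + 6  [with Mood=2, Sleep=5]  = 8.
Change = 11 − 8 = 3.

3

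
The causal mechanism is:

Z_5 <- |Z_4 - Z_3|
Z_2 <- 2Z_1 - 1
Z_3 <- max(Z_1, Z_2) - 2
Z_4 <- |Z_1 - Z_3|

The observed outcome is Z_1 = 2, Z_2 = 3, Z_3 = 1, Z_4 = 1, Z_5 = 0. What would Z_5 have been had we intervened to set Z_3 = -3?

do(Z_3=-3) replaces the equation Z_3 <- max(Z_1, Z_2) - 2 with the constant Z_3 = -3.
Z_4 = |Z_1 - Z_3|  [with Z_1=2, Z_3=-3]  = 5
Z_5 = |Z_4 - Z_3|  [with Z_4=5, Z_3=-3]  = 8

8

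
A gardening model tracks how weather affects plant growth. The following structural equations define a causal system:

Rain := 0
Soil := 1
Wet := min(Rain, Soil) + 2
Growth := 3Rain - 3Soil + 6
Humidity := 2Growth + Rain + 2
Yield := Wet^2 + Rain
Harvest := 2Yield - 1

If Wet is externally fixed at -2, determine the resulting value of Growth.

3

The intervention breaks the incoming arrows to Wet: Wet := min(Rain, Soil) + 2 no longer applies, and Wet = -2.
Growth is not downstream of the intervention, so its value is determined by the original equations.
Growth = 3Rain - 3Soil + 6  [with Rain=0, Soil=1]  = 3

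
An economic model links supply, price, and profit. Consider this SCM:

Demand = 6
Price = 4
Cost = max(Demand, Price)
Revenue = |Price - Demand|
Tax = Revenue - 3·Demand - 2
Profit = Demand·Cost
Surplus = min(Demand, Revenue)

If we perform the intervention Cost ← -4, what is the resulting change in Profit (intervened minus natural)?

-60

The intervention breaks the incoming arrows to Cost: Cost = max(Demand, Price) no longer applies, and Cost = -4.
Profit = Demand·Cost  [with Demand=6, Cost=-4]  = -24
Without intervention: Cost = max(Demand, Price)  [with Demand=6, Price=4]  = 6; Profit = Demand·Cost  [with Demand=6, Cost=6]  = 36.
Change = -24 − 36 = -60.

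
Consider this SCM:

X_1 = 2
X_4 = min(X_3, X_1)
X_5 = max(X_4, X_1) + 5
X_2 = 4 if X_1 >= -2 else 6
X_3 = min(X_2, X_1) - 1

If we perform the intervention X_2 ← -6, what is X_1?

2

Under do(X_2=-6), the mechanism X_2 = 4 if X_1 >= -2 else 6 is discarded; X_2 is fixed at -6.
X_1 is not downstream of the intervention, so its value is determined by the original equations.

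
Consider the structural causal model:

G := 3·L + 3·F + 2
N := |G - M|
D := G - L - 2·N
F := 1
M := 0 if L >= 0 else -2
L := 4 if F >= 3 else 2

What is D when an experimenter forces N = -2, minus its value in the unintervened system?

26

The intervention breaks the incoming arrows to N: N := |G - M| no longer applies, and N = -2.
L = 4 if F >= 3 else 2  [with F=1]  = 2
G = 3·L + 3·F + 2  [with L=2, F=1]  = 11
D = G - L - 2·N  [with G=11, L=2, N=-2]  = 13
Without intervention: L = 4 if F >= 3 else 2  [with F=1]  = 2; G = 3·L + 3·F + 2  [with L=2, F=1]  = 11; M = 0 if L >= 0 else -2  [with L=2]  = 0; N = |G - M|  [with G=11, M=0]  = 11; D = G - L - 2·N  [with G=11, L=2, N=11]  = -13.
Change = 13 − (-13) = 26.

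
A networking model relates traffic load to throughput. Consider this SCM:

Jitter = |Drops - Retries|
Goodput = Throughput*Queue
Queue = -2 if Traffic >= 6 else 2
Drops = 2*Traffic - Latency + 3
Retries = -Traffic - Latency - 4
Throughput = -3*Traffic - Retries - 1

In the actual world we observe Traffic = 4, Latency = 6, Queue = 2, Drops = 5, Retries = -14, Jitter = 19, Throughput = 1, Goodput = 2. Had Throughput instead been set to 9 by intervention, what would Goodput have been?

do(Throughput=9) replaces the equation Throughput = -3*Traffic - Retries - 1 with the constant Throughput = 9.
Queue = -2 if Traffic >= 6 else 2  [with Traffic=4]  = 2
Goodput = Throughput*Queue  [with Throughput=9, Queue=2]  = 18

18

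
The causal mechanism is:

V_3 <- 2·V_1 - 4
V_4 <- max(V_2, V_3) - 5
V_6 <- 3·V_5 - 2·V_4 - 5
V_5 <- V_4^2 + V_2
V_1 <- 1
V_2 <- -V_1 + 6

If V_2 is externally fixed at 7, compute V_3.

The intervention breaks the incoming arrows to V_2: V_2 <- -V_1 + 6 no longer applies, and V_2 = 7.
Since V_3 is not a descendant of the intervened variable, it is unaffected.
V_3 = 2·V_1 - 4  [with V_1=1]  = -2

-2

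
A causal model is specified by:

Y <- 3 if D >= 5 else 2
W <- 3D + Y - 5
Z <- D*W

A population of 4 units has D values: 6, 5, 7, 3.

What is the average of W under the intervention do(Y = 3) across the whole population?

Under do(Y=3), Y's equation is replaced by Y=3 for every unit. Per-unit W: 16, 13, 19, 7. Mean = 13.75.

13.75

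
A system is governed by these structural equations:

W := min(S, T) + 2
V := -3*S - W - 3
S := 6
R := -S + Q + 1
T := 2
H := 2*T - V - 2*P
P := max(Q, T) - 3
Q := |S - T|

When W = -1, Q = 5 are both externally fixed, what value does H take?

The joint intervention fixes W = -1, Q = 5, removing each variable's own equation.
V = -3*S - W - 3  [with S=6, W=-1]  = -20
P = max(Q, T) - 3  [with Q=5, T=2]  = 2
H = 2*T - V - 2*P  [with T=2, V=-20, P=2]  = 20

20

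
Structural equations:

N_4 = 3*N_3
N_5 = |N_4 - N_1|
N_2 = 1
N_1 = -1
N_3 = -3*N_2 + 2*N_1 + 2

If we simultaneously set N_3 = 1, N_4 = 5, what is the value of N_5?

Setting N_3 = 1, N_4 = 5 by intervention discards those variables' equations.
N_5 = |N_4 - N_1|  [with N_4=5, N_1=-1]  = 6

6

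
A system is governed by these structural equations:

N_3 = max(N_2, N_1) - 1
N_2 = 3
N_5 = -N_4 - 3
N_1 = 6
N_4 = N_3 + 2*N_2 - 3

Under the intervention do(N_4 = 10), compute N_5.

-13

Intervening sets N_4 = 10 and removes its equation (N_4 = N_3 + 2*N_2 - 3).
N_5 = -N_4 - 3  [with N_4=10]  = -13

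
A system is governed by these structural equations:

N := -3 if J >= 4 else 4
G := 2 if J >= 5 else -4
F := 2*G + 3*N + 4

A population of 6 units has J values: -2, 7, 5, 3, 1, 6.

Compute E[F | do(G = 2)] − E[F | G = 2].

10.5

Under do(G=2), G's equation is replaced by G=2 for every unit. Per-unit F: 20, -1, -1, 20, 20, -1. Mean = 9.5.
Observing G=2 restricts to units where G's equation naturally yields 2: J ∈ {7, 5, 6}. In that subpopulation F = -1, -1, -1, mean -1.
Difference = 9.5 − (-1) = 10.5.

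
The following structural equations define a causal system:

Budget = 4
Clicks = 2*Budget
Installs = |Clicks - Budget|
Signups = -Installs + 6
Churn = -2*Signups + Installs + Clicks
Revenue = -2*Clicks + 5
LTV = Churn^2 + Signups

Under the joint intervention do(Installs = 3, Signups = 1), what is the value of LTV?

Under do(Installs = 3, Signups = 1), each intervened variable's structural equation is replaced by its fixed value.
Clicks = 2*Budget  [with Budget=4]  = 8
Churn = -2*Signups + Installs + Clicks  [with Signups=1, Installs=3, Clicks=8]  = 9
LTV = Churn^2 + Signups  [with Churn=9, Signups=1]  = 82

82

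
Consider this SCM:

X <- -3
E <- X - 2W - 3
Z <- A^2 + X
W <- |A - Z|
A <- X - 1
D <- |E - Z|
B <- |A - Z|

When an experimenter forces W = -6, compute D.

7

Under do(W=-6), the mechanism W <- |A - Z| is discarded; W is fixed at -6.
A = X - 1  [with X=-3]  = -4
Z = A^2 + X  [with A=-4, X=-3]  = 13
E = X - 2W - 3  [with X=-3, W=-6]  = 6
D = |E - Z|  [with E=6, Z=13]  = 7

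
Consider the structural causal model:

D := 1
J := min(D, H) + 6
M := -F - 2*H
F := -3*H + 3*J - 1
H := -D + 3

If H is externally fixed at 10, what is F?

-10

Under do(H=10), the mechanism H := -D + 3 is discarded; H is fixed at 10.
J = min(D, H) + 6  [with D=1, H=10]  = 7
F = -3*H + 3*J - 1  [with H=10, J=7]  = -10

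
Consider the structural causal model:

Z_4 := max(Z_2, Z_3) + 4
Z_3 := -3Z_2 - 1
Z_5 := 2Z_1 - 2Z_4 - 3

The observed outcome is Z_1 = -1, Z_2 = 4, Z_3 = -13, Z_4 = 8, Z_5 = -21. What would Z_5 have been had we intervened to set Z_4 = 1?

-7

Intervening sets Z_4 = 1 and removes its equation (Z_4 := max(Z_2, Z_3) + 4).
Z_5 = 2Z_1 - 2Z_4 - 3  [with Z_1=-1, Z_4=1]  = -7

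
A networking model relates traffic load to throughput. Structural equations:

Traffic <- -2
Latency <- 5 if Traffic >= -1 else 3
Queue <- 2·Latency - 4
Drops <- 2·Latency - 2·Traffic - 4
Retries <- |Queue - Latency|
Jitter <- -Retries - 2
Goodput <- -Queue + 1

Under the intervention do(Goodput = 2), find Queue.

2

Intervening sets Goodput = 2 and removes its equation (Goodput <- -Queue + 1).
Queue is not downstream of the intervention, so its value is determined by the original equations.
Latency = 5 if Traffic >= -1 else 3  [with Traffic=-2]  = 3
Queue = 2·Latency - 4  [with Latency=3]  = 2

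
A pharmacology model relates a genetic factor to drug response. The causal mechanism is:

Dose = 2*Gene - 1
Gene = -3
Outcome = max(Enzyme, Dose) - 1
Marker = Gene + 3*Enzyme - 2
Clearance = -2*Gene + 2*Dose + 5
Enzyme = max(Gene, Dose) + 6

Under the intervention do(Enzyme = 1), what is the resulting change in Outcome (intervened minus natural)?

-2

The intervention breaks the incoming arrows to Enzyme: Enzyme = max(Gene, Dose) + 6 no longer applies, and Enzyme = 1.
Dose = 2*Gene - 1  [with Gene=-3]  = -7
Outcome = max(Enzyme, Dose) - 1  [with Enzyme=1, Dose=-7]  = 0
Without intervention: Dose = 2*Gene - 1  [with Gene=-3]  = -7; Enzyme = max(Gene, Dose) + 6  [with Gene=-3, Dose=-7]  = 3; Outcome = max(Enzyme, Dose) - 1  [with Enzyme=3, Dose=-7]  = 2.
Change = 0 − 2 = -2.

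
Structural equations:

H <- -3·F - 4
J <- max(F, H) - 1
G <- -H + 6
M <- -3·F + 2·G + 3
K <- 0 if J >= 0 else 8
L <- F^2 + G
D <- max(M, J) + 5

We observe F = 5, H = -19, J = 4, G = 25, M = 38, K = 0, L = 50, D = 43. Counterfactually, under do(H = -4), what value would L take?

Under do(H=-4), the mechanism H <- -3·F - 4 is discarded; H is fixed at -4.
G = -H + 6  [with H=-4]  = 10
L = F^2 + G  [with F=5, G=10]  = 35

35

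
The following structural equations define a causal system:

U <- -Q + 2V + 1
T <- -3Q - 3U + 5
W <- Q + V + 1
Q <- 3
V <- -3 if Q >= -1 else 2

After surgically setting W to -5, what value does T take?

Intervening sets W = -5 and removes its equation (W <- Q + V + 1).
No directed path runs from W to T, so T keeps its natural value.
V = -3 if Q >= -1 else 2  [with Q=3]  = -3
U = -Q + 2V + 1  [with Q=3, V=-3]  = -8
T = -3Q - 3U + 5  [with Q=3, U=-8]  = 20

20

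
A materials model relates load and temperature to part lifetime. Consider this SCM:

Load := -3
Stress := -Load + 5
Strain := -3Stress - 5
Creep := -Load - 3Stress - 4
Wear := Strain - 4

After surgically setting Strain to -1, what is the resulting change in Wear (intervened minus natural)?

28

do(Strain=-1) replaces the equation Strain := -3Stress - 5 with the constant Strain = -1.
Wear = Strain - 4  [with Strain=-1]  = -5
Without intervention: Stress = -Load + 5  [with Load=-3]  = 8; Strain = -3Stress - 5  [with Stress=8]  = -29; Wear = Strain - 4  [with Strain=-29]  = -33.
Change = -5 − (-33) = 28.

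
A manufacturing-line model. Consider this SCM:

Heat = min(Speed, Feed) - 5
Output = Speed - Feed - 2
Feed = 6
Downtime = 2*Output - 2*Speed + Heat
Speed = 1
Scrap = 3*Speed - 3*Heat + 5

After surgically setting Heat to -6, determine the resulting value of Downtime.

The intervention breaks the incoming arrows to Heat: Heat = min(Speed, Feed) - 5 no longer applies, and Heat = -6.
Output = Speed - Feed - 2  [with Speed=1, Feed=6]  = -7
Downtime = 2*Output - 2*Speed + Heat  [with Output=-7, Speed=1, Heat=-6]  = -22

-22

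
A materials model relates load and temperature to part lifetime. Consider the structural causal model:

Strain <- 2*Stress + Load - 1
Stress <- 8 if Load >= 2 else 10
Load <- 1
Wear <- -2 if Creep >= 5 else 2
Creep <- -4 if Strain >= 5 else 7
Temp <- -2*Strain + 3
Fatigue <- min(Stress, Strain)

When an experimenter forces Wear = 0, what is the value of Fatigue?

Intervening sets Wear = 0 and removes its equation (Wear <- -2 if Creep >= 5 else 2).
No directed path runs from Wear to Fatigue, so Fatigue keeps its natural value.
Stress = 8 if Load >= 2 else 10  [with Load=1]  = 10
Strain = 2*Stress + Load - 1  [with Stress=10, Load=1]  = 20
Fatigue = min(Stress, Strain)  [with Stress=10, Strain=20]  = 10

10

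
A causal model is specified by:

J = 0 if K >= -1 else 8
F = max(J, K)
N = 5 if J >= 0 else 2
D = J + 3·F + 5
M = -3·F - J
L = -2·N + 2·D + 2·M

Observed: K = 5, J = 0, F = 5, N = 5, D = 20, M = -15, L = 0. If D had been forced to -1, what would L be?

-42

Under do(D=-1), the mechanism D = J + 3·F + 5 is discarded; D is fixed at -1.
J = 0 if K >= -1 else 8  [with K=5]  = 0
F = max(J, K)  [with J=0, K=5]  = 5
N = 5 if J >= 0 else 2  [with J=0]  = 5
M = -3·F - J  [with F=5, J=0]  = -15
L = -2·N + 2·D + 2·M  [with N=5, D=-1, M=-15]  = -42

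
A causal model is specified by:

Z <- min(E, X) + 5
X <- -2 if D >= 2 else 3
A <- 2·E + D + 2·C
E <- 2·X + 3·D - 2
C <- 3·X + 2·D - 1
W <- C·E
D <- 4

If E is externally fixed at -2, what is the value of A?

2

The intervention breaks the incoming arrows to E: E <- 2·X + 3·D - 2 no longer applies, and E = -2.
X = -2 if D >= 2 else 3  [with D=4]  = -2
C = 3·X + 2·D - 1  [with X=-2, D=4]  = 1
A = 2·E + D + 2·C  [with E=-2, D=4, C=1]  = 2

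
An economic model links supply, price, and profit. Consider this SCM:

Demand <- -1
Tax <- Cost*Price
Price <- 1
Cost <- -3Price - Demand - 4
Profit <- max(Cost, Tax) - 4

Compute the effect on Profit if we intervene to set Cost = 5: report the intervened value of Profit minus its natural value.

do(Cost=5) replaces the equation Cost <- -3Price - Demand - 4 with the constant Cost = 5.
Tax = Cost*Price  [with Cost=5, Price=1]  = 5
Profit = max(Cost, Tax) - 4  [with Cost=5, Tax=5]  = 1
Without intervention: Cost = -3Price - Demand - 4  [with Price=1, Demand=-1]  = -6; Tax = Cost*Price  [with Cost=-6, Price=1]  = -6; Profit = max(Cost, Tax) - 4  [with Cost=-6, Tax=-6]  = -10.
Change = 1 − (-10) = 11.

11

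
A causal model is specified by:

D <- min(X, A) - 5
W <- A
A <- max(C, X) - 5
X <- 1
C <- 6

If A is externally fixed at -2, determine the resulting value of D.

-7

do(A=-2) replaces the equation A <- max(C, X) - 5 with the constant A = -2.
D = min(X, A) - 5  [with X=1, A=-2]  = -7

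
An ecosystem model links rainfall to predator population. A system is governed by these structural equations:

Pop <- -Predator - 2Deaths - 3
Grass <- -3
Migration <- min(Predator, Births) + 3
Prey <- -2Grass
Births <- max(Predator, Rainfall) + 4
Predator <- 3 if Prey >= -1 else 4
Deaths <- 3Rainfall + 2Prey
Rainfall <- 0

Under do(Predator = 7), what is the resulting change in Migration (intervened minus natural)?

4

The intervention breaks the incoming arrows to Predator: Predator <- 3 if Prey >= -1 else 4 no longer applies, and Predator = 7.
Births = max(Predator, Rainfall) + 4  [with Predator=7, Rainfall=0]  = 11
Migration = min(Predator, Births) + 3  [with Predator=7, Births=11]  = 10
Without intervention: Prey = -2Grass  [with Grass=-3]  = 6; Predator = 3 if Prey >= -1 else 4  [with Prey=6]  = 3; Births = max(Predator, Rainfall) + 4  [with Predator=3, Rainfall=0]  = 7; Migration = min(Predator, Births) + 3  [with Predator=3, Births=7]  = 6.
Change = 10 − 6 = 4.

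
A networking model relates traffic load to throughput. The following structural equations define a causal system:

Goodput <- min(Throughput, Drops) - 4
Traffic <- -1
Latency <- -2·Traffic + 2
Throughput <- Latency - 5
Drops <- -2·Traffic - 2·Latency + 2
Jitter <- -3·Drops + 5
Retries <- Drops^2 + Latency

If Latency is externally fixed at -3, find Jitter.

-25

do(Latency=-3) replaces the equation Latency <- -2·Traffic + 2 with the constant Latency = -3.
Drops = -2·Traffic - 2·Latency + 2  [with Traffic=-1, Latency=-3]  = 10
Jitter = -3·Drops + 5  [with Drops=10]  = -25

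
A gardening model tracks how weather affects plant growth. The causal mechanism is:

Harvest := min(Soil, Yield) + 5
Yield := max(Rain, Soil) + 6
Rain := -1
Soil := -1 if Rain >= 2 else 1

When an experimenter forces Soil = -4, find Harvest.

Under do(Soil=-4), the mechanism Soil := -1 if Rain >= 2 else 1 is discarded; Soil is fixed at -4.
Yield = max(Rain, Soil) + 6  [with Rain=-1, Soil=-4]  = 5
Harvest = min(Soil, Yield) + 5  [with Soil=-4, Yield=5]  = 1

1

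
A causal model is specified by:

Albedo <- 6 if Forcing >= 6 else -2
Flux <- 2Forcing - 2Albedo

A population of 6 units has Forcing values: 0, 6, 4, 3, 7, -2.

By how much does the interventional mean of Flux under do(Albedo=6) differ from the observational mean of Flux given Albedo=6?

-7

The intervention sets Albedo=6 in all 6 units regardless of Forcing. Recomputing Flux per unit gives -12, 0, -4, -6, 2, -16; average -6.
Observing Albedo=6 restricts to units where Albedo's equation naturally yields 6: Forcing ∈ {6, 7}. In that subpopulation Flux = 0, 2, mean 1.
Difference = -6 − 1 = -7.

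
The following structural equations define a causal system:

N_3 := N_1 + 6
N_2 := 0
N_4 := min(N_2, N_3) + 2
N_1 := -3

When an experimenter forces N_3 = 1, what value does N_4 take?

The intervention breaks the incoming arrows to N_3: N_3 := N_1 + 6 no longer applies, and N_3 = 1.
N_4 = min(N_2, N_3) + 2  [with N_2=0, N_3=1]  = 2

2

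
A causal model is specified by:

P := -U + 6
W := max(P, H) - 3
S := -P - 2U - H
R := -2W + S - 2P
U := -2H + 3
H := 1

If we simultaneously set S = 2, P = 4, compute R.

-8

The joint intervention fixes S = 2, P = 4, removing each variable's own equation.
W = max(P, H) - 3  [with P=4, H=1]  = 1
R = -2W + S - 2P  [with W=1, S=2, P=4]  = -8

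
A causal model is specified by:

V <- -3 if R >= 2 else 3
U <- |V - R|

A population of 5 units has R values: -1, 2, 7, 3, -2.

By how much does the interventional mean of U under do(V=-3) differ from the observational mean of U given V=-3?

-2.2

Every unit gets V=-3 under the intervention. U values become 2, 5, 10, 6, 1; E[U|do(V=-3)] = 4.8.
E[U|V=-3] averages over only the 3 units with V=-3 (R = 2, 7, 3): U = 5, 10, 6, mean 7.
Difference = 4.8 − 7 = -2.2.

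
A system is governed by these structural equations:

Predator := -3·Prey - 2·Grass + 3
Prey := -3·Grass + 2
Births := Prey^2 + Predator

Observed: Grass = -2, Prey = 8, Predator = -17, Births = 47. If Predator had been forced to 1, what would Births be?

65

The intervention breaks the incoming arrows to Predator: Predator := -3·Prey - 2·Grass + 3 no longer applies, and Predator = 1.
Prey = -3·Grass + 2  [with Grass=-2]  = 8
Births = Prey^2 + Predator  [with Prey=8, Predator=1]  = 65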